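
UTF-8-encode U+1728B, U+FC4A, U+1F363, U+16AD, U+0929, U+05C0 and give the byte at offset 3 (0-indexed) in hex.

0x8B

U+1728B → 4-byte form F0 97 8A 8B at offsets 0–3.
Offset 3 falls in char 1's range; it's byte 4 of F0 97 8A 8B = 0x8B.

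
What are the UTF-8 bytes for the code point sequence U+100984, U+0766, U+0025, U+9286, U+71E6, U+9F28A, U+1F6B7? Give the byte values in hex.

F4 80 A6 84 DD A6 25 E9 8A 86 E7 87 A6 F2 9F 8A 8A F0 9F 9A B7

U+100984: 4-byte form → F4 80 A6 84.
U+0766: 2-byte form → DD A6.
U+0025: 1-byte form → 25.
U+9286: 3-byte form → E9 8A 86.
U+71E6: 3-byte form → E7 87 A6.
U+9F28A: 4-byte form → F2 9F 8A 8A.
U+1F6B7: 4-byte form → F0 9F 9A B7.
Concatenated (21 bytes): F4 80 A6 84 DD A6 25 E9 8A 86 E7 87 A6 F2 9F 8A 8A F0 9F 9A B7.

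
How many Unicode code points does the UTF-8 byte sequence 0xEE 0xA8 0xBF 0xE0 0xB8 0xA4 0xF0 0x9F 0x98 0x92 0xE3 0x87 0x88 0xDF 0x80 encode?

5

Byte at offset 0: 0xEE = 11101110 → 3-byte char (#1). Advance 3.
Byte at offset 3: 0xE0 = 11100000 → 3-byte char (#2). Advance 3.
Byte at offset 6: 0xF0 = 11110000 → 4-byte char (#3). Advance 4.
Byte at offset 10: 0xE3 = 11100011 → 3-byte char (#4). Advance 3.
Byte at offset 13: 0xDF = 11011111 → 2-byte char (#5). Advance 2.
Reached end at offset 15 after 5 code points.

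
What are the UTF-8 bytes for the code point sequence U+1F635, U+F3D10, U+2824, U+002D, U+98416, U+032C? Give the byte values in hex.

U+1F635: 4-byte form → F0 9F 98 B5.
U+F3D10: 4-byte form → F3 B3 B4 90.
U+2824: 3-byte form → E2 A0 A4.
U+002D: 1-byte form → 2D.
U+98416: 4-byte form → F2 98 90 96.
U+032C: 2-byte form → CC AC.
Concatenated (18 bytes): F0 9F 98 B5 F3 B3 B4 90 E2 A0 A4 2D F2 98 90 96 CC AC.

F0 9F 98 B5 F3 B3 B4 90 E2 A0 A4 2D F2 98 90 96 CC AC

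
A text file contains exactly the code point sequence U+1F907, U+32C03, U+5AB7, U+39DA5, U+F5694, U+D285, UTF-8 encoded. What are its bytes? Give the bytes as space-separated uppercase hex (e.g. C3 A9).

F0 9F A4 87 F0 B2 B0 83 E5 AA B7 F0 B9 B6 A5 F3 B5 9A 94 ED 8A 85

U+1F907: 4-byte form → F0 9F A4 87.
U+32C03: 4-byte form → F0 B2 B0 83.
U+5AB7: 3-byte form → E5 AA B7.
U+39DA5: 4-byte form → F0 B9 B6 A5.
U+F5694: 4-byte form → F3 B5 9A 94.
U+D285: 3-byte form → ED 8A 85.
Concatenated (22 bytes): F0 9F A4 87 F0 B2 B0 83 E5 AA B7 F0 B9 B6 A5 F3 B5 9A 94 ED 8A 85.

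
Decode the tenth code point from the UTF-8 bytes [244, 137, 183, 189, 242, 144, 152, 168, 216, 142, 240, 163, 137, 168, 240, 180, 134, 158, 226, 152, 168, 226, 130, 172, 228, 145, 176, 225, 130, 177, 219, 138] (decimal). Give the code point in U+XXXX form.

U+06CA

Offset 0: leading byte 0xF4 = 11110100 → 4-byte char #1 = F4 89 B7 BD.
Offset 4: leading byte 0xF2 = 11110010 → 4-byte char #2 = F2 90 98 A8.
Offset 8: leading byte 0xD8 = 11011000 → 2-byte char #3 = D8 8E.
Offset 10: leading byte 0xF0 = 11110000 → 4-byte char #4 = F0 A3 89 A8.
Offset 14: leading byte 0xF0 = 11110000 → 4-byte char #5 = F0 B4 86 9E.
Offset 18: leading byte 0xE2 = 11100010 → 3-byte char #6 = E2 98 A8.
Offset 21: leading byte 0xE2 = 11100010 → 3-byte char #7 = E2 82 AC.
Offset 24: leading byte 0xE4 = 11100100 → 3-byte char #8 = E4 91 B0.
Offset 27: leading byte 0xE1 = 11100001 → 3-byte char #9 = E1 82 B1.
Offset 30: leading byte 0xDB = 11011011 → 2-byte char #10 = DB 8A.
Leading byte 0xDB = 11011011 matches 110xxxxx → 2-byte sequence.
Byte 1: 0xDB = 11011011, payload 11011 (5 bits).
Byte 2: 0x8A = 10001010 (10xxxxxx ✓), payload 001010.
Concatenate: 11011001010 = 0x6CA (11 bits → U+06CA).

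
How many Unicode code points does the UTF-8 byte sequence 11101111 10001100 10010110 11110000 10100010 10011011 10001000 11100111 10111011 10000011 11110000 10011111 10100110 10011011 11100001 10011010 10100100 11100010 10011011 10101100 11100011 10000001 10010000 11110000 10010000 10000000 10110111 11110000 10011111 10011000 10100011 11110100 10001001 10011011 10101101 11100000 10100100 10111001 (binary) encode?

Byte at offset 0: 0xEF = 11101111 → 3-byte char (#1). Advance 3.
Byte at offset 3: 0xF0 = 11110000 → 4-byte char (#2). Advance 4.
Byte at offset 7: 0xE7 = 11100111 → 3-byte char (#3). Advance 3.
Byte at offset 10: 0xF0 = 11110000 → 4-byte char (#4). Advance 4.
Byte at offset 14: 0xE1 = 11100001 → 3-byte char (#5). Advance 3.
Byte at offset 17: 0xE2 = 11100010 → 3-byte char (#6). Advance 3.
Byte at offset 20: 0xE3 = 11100011 → 3-byte char (#7). Advance 3.
Byte at offset 23: 0xF0 = 11110000 → 4-byte char (#8). Advance 4.
Byte at offset 27: 0xF0 = 11110000 → 4-byte char (#9). Advance 4.
Byte at offset 31: 0xF4 = 11110100 → 4-byte char (#10). Advance 4.
Byte at offset 35: 0xE0 = 11100000 → 3-byte char (#11). Advance 3.
Reached end at offset 38 after 11 code points.

11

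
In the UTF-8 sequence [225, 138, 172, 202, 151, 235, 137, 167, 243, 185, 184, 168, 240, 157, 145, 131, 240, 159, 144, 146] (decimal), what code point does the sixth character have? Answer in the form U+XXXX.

Offset 0: leading byte 0xE1 = 11100001 → 3-byte char #1 = E1 8A AC.
Offset 3: leading byte 0xCA = 11001010 → 2-byte char #2 = CA 97.
Offset 5: leading byte 0xEB = 11101011 → 3-byte char #3 = EB 89 A7.
Offset 8: leading byte 0xF3 = 11110011 → 4-byte char #4 = F3 B9 B8 A8.
Offset 12: leading byte 0xF0 = 11110000 → 4-byte char #5 = F0 9D 91 83.
Offset 16: leading byte 0xF0 = 11110000 → 4-byte char #6 = F0 9F 90 92.
Leading byte 0xF0 = 11110000 matches 11110xxx → 4-byte sequence.
Byte 1: 0xF0 = 11110000, payload 000 (3 bits).
Byte 2: 0x9F = 10011111 (10xxxxxx ✓), payload 011111.
Byte 3: 0x90 = 10010000 (10xxxxxx ✓), payload 010000.
Byte 4: 0x92 = 10010010 (10xxxxxx ✓), payload 010010.
Concatenate: 000011111010000010010 = 0x1F412 (21 bits → U+1F412).

U+1F412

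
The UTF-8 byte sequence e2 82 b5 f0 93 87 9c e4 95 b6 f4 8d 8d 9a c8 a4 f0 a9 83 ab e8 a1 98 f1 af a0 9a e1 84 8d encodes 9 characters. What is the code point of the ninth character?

Offset 0: leading byte 0xE2 = 11100010 → 3-byte char #1 = E2 82 B5.
Offset 3: leading byte 0xF0 = 11110000 → 4-byte char #2 = F0 93 87 9C.
Offset 7: leading byte 0xE4 = 11100100 → 3-byte char #3 = E4 95 B6.
Offset 10: leading byte 0xF4 = 11110100 → 4-byte char #4 = F4 8D 8D 9A.
Offset 14: leading byte 0xC8 = 11001000 → 2-byte char #5 = C8 A4.
Offset 16: leading byte 0xF0 = 11110000 → 4-byte char #6 = F0 A9 83 AB.
Offset 20: leading byte 0xE8 = 11101000 → 3-byte char #7 = E8 A1 98.
Offset 23: leading byte 0xF1 = 11110001 → 4-byte char #8 = F1 AF A0 9A.
Offset 27: leading byte 0xE1 = 11100001 → 3-byte char #9 = E1 84 8D.
Leading byte 0xE1 = 11100001 matches 1110xxxx → 3-byte sequence.
Byte 1: 0xE1 = 11100001, payload 0001 (4 bits).
Byte 2: 0x84 = 10000100 (10xxxxxx ✓), payload 000100.
Byte 3: 0x8D = 10001101 (10xxxxxx ✓), payload 001101.
Concatenate: 0001000100001101 = 0x110D (16 bits → U+110D).

U+110D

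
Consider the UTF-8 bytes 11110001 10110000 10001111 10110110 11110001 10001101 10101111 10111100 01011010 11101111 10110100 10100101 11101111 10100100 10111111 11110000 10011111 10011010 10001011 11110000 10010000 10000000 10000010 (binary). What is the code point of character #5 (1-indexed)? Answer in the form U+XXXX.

U+F93F

Offset 0: leading byte 0xF1 = 11110001 → 4-byte char #1 = F1 B0 8F B6.
Offset 4: leading byte 0xF1 = 11110001 → 4-byte char #2 = F1 8D AF BC.
Offset 8: leading byte 0x5A = 01011010 → 1-byte char #3 = 5A.
Offset 9: leading byte 0xEF = 11101111 → 3-byte char #4 = EF B4 A5.
Offset 12: leading byte 0xEF = 11101111 → 3-byte char #5 = EF A4 BF.
Leading byte 0xEF = 11101111 matches 1110xxxx → 3-byte sequence.
Byte 1: 0xEF = 11101111, payload 1111 (4 bits).
Byte 2: 0xA4 = 10100100 (10xxxxxx ✓), payload 100100.
Byte 3: 0xBF = 10111111 (10xxxxxx ✓), payload 111111.
Concatenate: 1111100100111111 = 0xF93F (16 bits → U+F93F).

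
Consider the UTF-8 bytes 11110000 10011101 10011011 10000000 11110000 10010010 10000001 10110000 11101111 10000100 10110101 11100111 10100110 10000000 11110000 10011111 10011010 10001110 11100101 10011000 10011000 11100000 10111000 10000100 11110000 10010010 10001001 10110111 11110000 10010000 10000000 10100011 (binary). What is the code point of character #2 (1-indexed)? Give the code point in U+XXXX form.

Offset 0: leading byte 0xF0 = 11110000 → 4-byte char #1 = F0 9D 9B 80.
Offset 4: leading byte 0xF0 = 11110000 → 4-byte char #2 = F0 92 81 B0.
Leading byte 0xF0 = 11110000 matches 11110xxx → 4-byte sequence.
Byte 1: 0xF0 = 11110000, payload 000 (3 bits).
Byte 2: 0x92 = 10010010 (10xxxxxx ✓), payload 010010.
Byte 3: 0x81 = 10000001 (10xxxxxx ✓), payload 000001.
Byte 4: 0xB0 = 10110000 (10xxxxxx ✓), payload 110000.
Concatenate: 000010010000001110000 = 0x12070 (21 bits → U+12070).

U+12070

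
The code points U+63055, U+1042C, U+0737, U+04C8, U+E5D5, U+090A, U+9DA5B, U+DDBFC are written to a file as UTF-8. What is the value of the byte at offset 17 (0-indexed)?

0x8A

U+63055 → 4-byte form F1 A3 81 95 at offsets 0–3.
U+1042C → 4-byte form F0 90 90 AC at offsets 4–7.
U+0737 → 2-byte form DC B7 at offsets 8–9.
U+04C8 → 2-byte form D3 88 at offsets 10–11.
U+E5D5 → 3-byte form EE 97 95 at offsets 12–14.
U+090A → 3-byte form E0 A4 8A at offsets 15–17.
Offset 17 falls in char 6's range; it's byte 3 of E0 A4 8A = 0x8A.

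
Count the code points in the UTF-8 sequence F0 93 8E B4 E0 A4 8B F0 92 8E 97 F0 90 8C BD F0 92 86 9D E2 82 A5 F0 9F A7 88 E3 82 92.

Byte at offset 0: 0xF0 = 11110000 → 4-byte char (#1). Advance 4.
Byte at offset 4: 0xE0 = 11100000 → 3-byte char (#2). Advance 3.
Byte at offset 7: 0xF0 = 11110000 → 4-byte char (#3). Advance 4.
Byte at offset 11: 0xF0 = 11110000 → 4-byte char (#4). Advance 4.
Byte at offset 15: 0xF0 = 11110000 → 4-byte char (#5). Advance 4.
Byte at offset 19: 0xE2 = 11100010 → 3-byte char (#6). Advance 3.
Byte at offset 22: 0xF0 = 11110000 → 4-byte char (#7). Advance 4.
Byte at offset 26: 0xE3 = 11100011 → 3-byte char (#8). Advance 3.
Reached end at offset 29 after 8 code points.

8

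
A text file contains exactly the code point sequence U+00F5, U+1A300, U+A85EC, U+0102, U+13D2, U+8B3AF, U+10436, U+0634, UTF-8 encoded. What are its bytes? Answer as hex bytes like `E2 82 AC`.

C3 B5 F0 9A 8C 80 F2 A8 97 AC C4 82 E1 8F 92 F2 8B 8E AF F0 90 90 B6 D8 B4

U+00F5: 2-byte form → C3 B5.
U+1A300: 4-byte form → F0 9A 8C 80.
U+A85EC: 4-byte form → F2 A8 97 AC.
U+0102: 2-byte form → C4 82.
U+13D2: 3-byte form → E1 8F 92.
U+8B3AF: 4-byte form → F2 8B 8E AF.
U+10436: 4-byte form → F0 90 90 B6.
U+0634: 2-byte form → D8 B4.
Concatenated (25 bytes): C3 B5 F0 9A 8C 80 F2 A8 97 AC C4 82 E1 8F 92 F2 8B 8E AF F0 90 90 B6 D8 B4.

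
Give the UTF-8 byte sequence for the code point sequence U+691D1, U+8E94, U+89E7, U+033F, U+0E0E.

U+691D1: 4-byte form → F1 A9 87 91.
U+8E94: 3-byte form → E8 BA 94.
U+89E7: 3-byte form → E8 A7 A7.
U+033F: 2-byte form → CC BF.
U+0E0E: 3-byte form → E0 B8 8E.
Concatenated (15 bytes): F1 A9 87 91 E8 BA 94 E8 A7 A7 CC BF E0 B8 8E.

F1 A9 87 91 E8 BA 94 E8 A7 A7 CC BF E0 B8 8E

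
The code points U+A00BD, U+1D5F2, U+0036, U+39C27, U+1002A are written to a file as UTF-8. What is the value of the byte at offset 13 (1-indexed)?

0xA7

1-indexed offset 13 is 0-indexed offset 12.
U+A00BD → 4-byte form F2 A0 82 BD at offsets 0–3.
U+1D5F2 → 4-byte form F0 9D 97 B2 at offsets 4–7.
U+0036 → 1-byte form 36 at offsets 8–8.
U+39C27 → 4-byte form F0 B9 B0 A7 at offsets 9–12.
Offset 12 falls in char 4's range; it's byte 4 of F0 B9 B0 A7 = 0xA7.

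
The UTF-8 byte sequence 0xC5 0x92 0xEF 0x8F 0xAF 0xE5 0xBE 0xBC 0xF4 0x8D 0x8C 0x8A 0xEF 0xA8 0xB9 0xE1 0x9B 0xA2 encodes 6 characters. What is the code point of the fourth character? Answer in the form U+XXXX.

U+10D30A

Offset 0: leading byte 0xC5 = 11000101 → 2-byte char #1 = C5 92.
Offset 2: leading byte 0xEF = 11101111 → 3-byte char #2 = EF 8F AF.
Offset 5: leading byte 0xE5 = 11100101 → 3-byte char #3 = E5 BE BC.
Offset 8: leading byte 0xF4 = 11110100 → 4-byte char #4 = F4 8D 8C 8A.
Leading byte 0xF4 = 11110100 matches 11110xxx → 4-byte sequence.
Byte 1: 0xF4 = 11110100, payload 100 (3 bits).
Byte 2: 0x8D = 10001101 (10xxxxxx ✓), payload 001101.
Byte 3: 0x8C = 10001100 (10xxxxxx ✓), payload 001100.
Byte 4: 0x8A = 10001010 (10xxxxxx ✓), payload 001010.
Concatenate: 100001101001100001010 = 0x10D30A (21 bits → U+10D30A).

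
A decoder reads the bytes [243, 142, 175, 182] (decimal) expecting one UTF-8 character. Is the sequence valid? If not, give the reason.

valid

Leading byte 0xF3 = 11110011 → 4-byte form.
Continuation bytes 0x8E=10001110, 0xAF=10101111, 0xB6=10110110 all match 10xxxxxx.
Decoded value 0xCEBF6 is ≥ 0x10000 (shortest form) and not a surrogate.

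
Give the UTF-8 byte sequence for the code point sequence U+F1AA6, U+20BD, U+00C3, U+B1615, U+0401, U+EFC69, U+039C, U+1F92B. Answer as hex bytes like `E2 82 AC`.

F3 B1 AA A6 E2 82 BD C3 83 F2 B1 98 95 D0 81 F3 AF B1 A9 CE 9C F0 9F A4 AB

U+F1AA6: 4-byte form → F3 B1 AA A6.
U+20BD: 3-byte form → E2 82 BD.
U+00C3: 2-byte form → C3 83.
U+B1615: 4-byte form → F2 B1 98 95.
U+0401: 2-byte form → D0 81.
U+EFC69: 4-byte form → F3 AF B1 A9.
U+039C: 2-byte form → CE 9C.
U+1F92B: 4-byte form → F0 9F A4 AB.
Concatenated (25 bytes): F3 B1 AA A6 E2 82 BD C3 83 F2 B1 98 95 D0 81 F3 AF B1 A9 CE 9C F0 9F A4 AB.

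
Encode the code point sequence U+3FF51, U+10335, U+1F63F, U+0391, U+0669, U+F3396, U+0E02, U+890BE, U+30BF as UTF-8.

U+3FF51: 4-byte form → F0 BF BD 91.
U+10335: 4-byte form → F0 90 8C B5.
U+1F63F: 4-byte form → F0 9F 98 BF.
U+0391: 2-byte form → CE 91.
U+0669: 2-byte form → D9 A9.
U+F3396: 4-byte form → F3 B3 8E 96.
U+0E02: 3-byte form → E0 B8 82.
U+890BE: 4-byte form → F2 89 82 BE.
U+30BF: 3-byte form → E3 82 BF.
Concatenated (30 bytes): F0 BF BD 91 F0 90 8C B5 F0 9F 98 BF CE 91 D9 A9 F3 B3 8E 96 E0 B8 82 F2 89 82 BE E3 82 BF.

F0 BF BD 91 F0 90 8C B5 F0 9F 98 BF CE 91 D9 A9 F3 B3 8E 96 E0 B8 82 F2 89 82 BE E3 82 BF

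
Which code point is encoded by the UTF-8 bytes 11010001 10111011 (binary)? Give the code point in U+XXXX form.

Leading byte 0xD1 = 11010001 matches 110xxxxx → 2-byte sequence.
Byte 1: 0xD1 = 11010001, payload 10001 (5 bits).
Byte 2: 0xBB = 10111011 (10xxxxxx ✓), payload 111011.
Concatenate: 10001111011 = 0x47B (11 bits → U+047B).

U+047B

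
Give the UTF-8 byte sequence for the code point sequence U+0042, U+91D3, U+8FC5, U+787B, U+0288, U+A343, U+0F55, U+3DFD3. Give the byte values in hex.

42 E9 87 93 E8 BF 85 E7 A1 BB CA 88 EA 8D 83 E0 BD 95 F0 BD BF 93

U+0042: 1-byte form → 42.
U+91D3: 3-byte form → E9 87 93.
U+8FC5: 3-byte form → E8 BF 85.
U+787B: 3-byte form → E7 A1 BB.
U+0288: 2-byte form → CA 88.
U+A343: 3-byte form → EA 8D 83.
U+0F55: 3-byte form → E0 BD 95.
U+3DFD3: 4-byte form → F0 BD BF 93.
Concatenated (22 bytes): 42 E9 87 93 E8 BF 85 E7 A1 BB CA 88 EA 8D 83 E0 BD 95 F0 BD BF 93.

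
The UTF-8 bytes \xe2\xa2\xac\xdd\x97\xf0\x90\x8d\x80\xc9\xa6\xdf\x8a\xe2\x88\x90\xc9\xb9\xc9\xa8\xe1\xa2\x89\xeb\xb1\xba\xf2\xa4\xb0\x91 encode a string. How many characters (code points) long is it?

11

Byte at offset 0: 0xE2 = 11100010 → 3-byte char (#1). Advance 3.
Byte at offset 3: 0xDD = 11011101 → 2-byte char (#2). Advance 2.
Byte at offset 5: 0xF0 = 11110000 → 4-byte char (#3). Advance 4.
Byte at offset 9: 0xC9 = 11001001 → 2-byte char (#4). Advance 2.
Byte at offset 11: 0xDF = 11011111 → 2-byte char (#5). Advance 2.
Byte at offset 13: 0xE2 = 11100010 → 3-byte char (#6). Advance 3.
Byte at offset 16: 0xC9 = 11001001 → 2-byte char (#7). Advance 2.
Byte at offset 18: 0xC9 = 11001001 → 2-byte char (#8). Advance 2.
Byte at offset 20: 0xE1 = 11100001 → 3-byte char (#9). Advance 3.
Byte at offset 23: 0xEB = 11101011 → 3-byte char (#10). Advance 3.
Byte at offset 26: 0xF2 = 11110010 → 4-byte char (#11). Advance 4.
Reached end at offset 30 after 11 code points.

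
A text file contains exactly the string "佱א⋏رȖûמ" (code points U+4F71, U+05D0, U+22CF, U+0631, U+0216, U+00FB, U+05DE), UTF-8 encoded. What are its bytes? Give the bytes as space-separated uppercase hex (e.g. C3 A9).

E4 BD B1 D7 90 E2 8B 8F D8 B1 C8 96 C3 BB D7 9E

U+4F71: 3-byte form → E4 BD B1.
U+05D0: 2-byte form → D7 90.
U+22CF: 3-byte form → E2 8B 8F.
U+0631: 2-byte form → D8 B1.
U+0216: 2-byte form → C8 96.
U+00FB: 2-byte form → C3 BB.
U+05DE: 2-byte form → D7 9E.
Concatenated (16 bytes): E4 BD B1 D7 90 E2 8B 8F D8 B1 C8 96 C3 BB D7 9E.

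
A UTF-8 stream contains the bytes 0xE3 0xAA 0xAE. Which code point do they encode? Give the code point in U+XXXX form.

U+3AAE

Leading byte 0xE3 = 11100011 matches 1110xxxx → 3-byte sequence.
Byte 1: 0xE3 = 11100011, payload 0011 (4 bits).
Byte 2: 0xAA = 10101010 (10xxxxxx ✓), payload 101010.
Byte 3: 0xAE = 10101110 (10xxxxxx ✓), payload 101110.
Concatenate: 0011101010101110 = 0x3AAE (16 bits → U+3AAE).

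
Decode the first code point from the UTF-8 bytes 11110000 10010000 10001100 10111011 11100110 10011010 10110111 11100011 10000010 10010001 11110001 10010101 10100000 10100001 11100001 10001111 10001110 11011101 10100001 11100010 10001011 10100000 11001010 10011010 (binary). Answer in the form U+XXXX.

Offset 0: leading byte 0xF0 = 11110000 → 4-byte char #1 = F0 90 8C BB.
Leading byte 0xF0 = 11110000 matches 11110xxx → 4-byte sequence.
Byte 1: 0xF0 = 11110000, payload 000 (3 bits).
Byte 2: 0x90 = 10010000 (10xxxxxx ✓), payload 010000.
Byte 3: 0x8C = 10001100 (10xxxxxx ✓), payload 001100.
Byte 4: 0xBB = 10111011 (10xxxxxx ✓), payload 111011.
Concatenate: 000010000001100111011 = 0x1033B (21 bits → U+1033B).

U+1033B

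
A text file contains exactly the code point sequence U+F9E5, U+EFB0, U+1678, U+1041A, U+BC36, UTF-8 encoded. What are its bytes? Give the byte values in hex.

EF A7 A5 EE BE B0 E1 99 B8 F0 90 90 9A EB B0 B6

U+F9E5: 3-byte form → EF A7 A5.
U+EFB0: 3-byte form → EE BE B0.
U+1678: 3-byte form → E1 99 B8.
U+1041A: 4-byte form → F0 90 90 9A.
U+BC36: 3-byte form → EB B0 B6.
Concatenated (16 bytes): EF A7 A5 EE BE B0 E1 99 B8 F0 90 90 9A EB B0 B6.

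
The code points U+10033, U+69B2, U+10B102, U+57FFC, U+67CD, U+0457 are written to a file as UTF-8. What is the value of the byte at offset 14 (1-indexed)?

0xBF

1-indexed offset 14 is 0-indexed offset 13.
U+10033 → 4-byte form F0 90 80 B3 at offsets 0–3.
U+69B2 → 3-byte form E6 A6 B2 at offsets 4–6.
U+10B102 → 4-byte form F4 8B 84 82 at offsets 7–10.
U+57FFC → 4-byte form F1 97 BF BC at offsets 11–14.
Offset 13 falls in char 4's range; it's byte 3 of F1 97 BF BC = 0xBF.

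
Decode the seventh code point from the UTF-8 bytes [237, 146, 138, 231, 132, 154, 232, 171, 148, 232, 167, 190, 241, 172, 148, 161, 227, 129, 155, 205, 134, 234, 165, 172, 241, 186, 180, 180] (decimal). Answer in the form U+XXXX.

U+0346

Offset 0: leading byte 0xED = 11101101 → 3-byte char #1 = ED 92 8A.
Offset 3: leading byte 0xE7 = 11100111 → 3-byte char #2 = E7 84 9A.
Offset 6: leading byte 0xE8 = 11101000 → 3-byte char #3 = E8 AB 94.
Offset 9: leading byte 0xE8 = 11101000 → 3-byte char #4 = E8 A7 BE.
Offset 12: leading byte 0xF1 = 11110001 → 4-byte char #5 = F1 AC 94 A1.
Offset 16: leading byte 0xE3 = 11100011 → 3-byte char #6 = E3 81 9B.
Offset 19: leading byte 0xCD = 11001101 → 2-byte char #7 = CD 86.
Leading byte 0xCD = 11001101 matches 110xxxxx → 2-byte sequence.
Byte 1: 0xCD = 11001101, payload 01101 (5 bits).
Byte 2: 0x86 = 10000110 (10xxxxxx ✓), payload 000110.
Concatenate: 01101000110 = 0x346 (11 bits → U+0346).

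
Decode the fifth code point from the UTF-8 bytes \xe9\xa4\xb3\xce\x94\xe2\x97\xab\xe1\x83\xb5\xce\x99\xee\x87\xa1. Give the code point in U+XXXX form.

Offset 0: leading byte 0xE9 = 11101001 → 3-byte char #1 = E9 A4 B3.
Offset 3: leading byte 0xCE = 11001110 → 2-byte char #2 = CE 94.
Offset 5: leading byte 0xE2 = 11100010 → 3-byte char #3 = E2 97 AB.
Offset 8: leading byte 0xE1 = 11100001 → 3-byte char #4 = E1 83 B5.
Offset 11: leading byte 0xCE = 11001110 → 2-byte char #5 = CE 99.
Leading byte 0xCE = 11001110 matches 110xxxxx → 2-byte sequence.
Byte 1: 0xCE = 11001110, payload 01110 (5 bits).
Byte 2: 0x99 = 10011001 (10xxxxxx ✓), payload 011001.
Concatenate: 01110011001 = 0x399 (11 bits → U+0399).

U+0399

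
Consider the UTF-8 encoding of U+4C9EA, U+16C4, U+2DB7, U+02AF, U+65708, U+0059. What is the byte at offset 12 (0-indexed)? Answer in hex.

U+4C9EA → 4-byte form F1 8C A7 AA at offsets 0–3.
U+16C4 → 3-byte form E1 9B 84 at offsets 4–6.
U+2DB7 → 3-byte form E2 B6 B7 at offsets 7–9.
U+02AF → 2-byte form CA AF at offsets 10–11.
U+65708 → 4-byte form F1 A5 9C 88 at offsets 12–15.
Offset 12 falls in char 5's range; it's byte 1 of F1 A5 9C 88 = 0xF1.

0xF1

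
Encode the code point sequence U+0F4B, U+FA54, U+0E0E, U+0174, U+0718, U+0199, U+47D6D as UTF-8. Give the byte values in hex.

U+0F4B: 3-byte form → E0 BD 8B.
U+FA54: 3-byte form → EF A9 94.
U+0E0E: 3-byte form → E0 B8 8E.
U+0174: 2-byte form → C5 B4.
U+0718: 2-byte form → DC 98.
U+0199: 2-byte form → C6 99.
U+47D6D: 4-byte form → F1 87 B5 AD.
Concatenated (19 bytes): E0 BD 8B EF A9 94 E0 B8 8E C5 B4 DC 98 C6 99 F1 87 B5 AD.

E0 BD 8B EF A9 94 E0 B8 8E C5 B4 DC 98 C6 99 F1 87 B5 AD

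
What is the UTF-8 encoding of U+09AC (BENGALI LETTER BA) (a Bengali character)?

E0 A6 AC

U+09AC = 0x9AC = 2476 decimal. In range U+0800–U+FFFF → 3-byte form: 1110xxxx 10xxxxxx 10xxxxxx.
Binary (16 bits): 0000100110101100.
Split 4+6+6: 0000 | 100110 | 101100.
Byte 1: 11100000 = 0xE0.
Byte 2: 10100110 = 0xA6.
Byte 3: 10101100 = 0xAC.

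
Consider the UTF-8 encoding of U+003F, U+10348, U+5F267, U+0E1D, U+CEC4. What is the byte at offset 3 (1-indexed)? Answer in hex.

1-indexed offset 3 is 0-indexed offset 2.
U+003F → 1-byte form 3F at offsets 0–0.
U+10348 → 4-byte form F0 90 8D 88 at offsets 1–4.
Offset 2 falls in char 2's range; it's byte 2 of F0 90 8D 88 = 0x90.

0x90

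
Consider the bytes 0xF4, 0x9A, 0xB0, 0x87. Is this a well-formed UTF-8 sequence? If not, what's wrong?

invalid (encodes a value above U+10FFFF)

Leading byte 0xF4 = 11110100 → 4-byte form.
Payload = 0x11AC07, which exceeds U+10FFFF, the maximum Unicode code point. (Leading bytes F5–FF, or F4 followed by ≥ 0x90, are invalid.)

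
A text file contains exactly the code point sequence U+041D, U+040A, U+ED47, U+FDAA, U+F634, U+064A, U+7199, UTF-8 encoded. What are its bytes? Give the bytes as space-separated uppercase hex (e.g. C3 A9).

D0 9D D0 8A EE B5 87 EF B6 AA EF 98 B4 D9 8A E7 86 99

U+041D: 2-byte form → D0 9D.
U+040A: 2-byte form → D0 8A.
U+ED47: 3-byte form → EE B5 87.
U+FDAA: 3-byte form → EF B6 AA.
U+F634: 3-byte form → EF 98 B4.
U+064A: 2-byte form → D9 8A.
U+7199: 3-byte form → E7 86 99.
Concatenated (18 bytes): D0 9D D0 8A EE B5 87 EF B6 AA EF 98 B4 D9 8A E7 86 99.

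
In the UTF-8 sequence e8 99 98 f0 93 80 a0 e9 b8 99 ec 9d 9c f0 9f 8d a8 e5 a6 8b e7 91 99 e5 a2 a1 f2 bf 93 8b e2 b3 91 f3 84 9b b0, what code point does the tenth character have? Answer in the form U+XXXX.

Offset 0: leading byte 0xE8 = 11101000 → 3-byte char #1 = E8 99 98.
Offset 3: leading byte 0xF0 = 11110000 → 4-byte char #2 = F0 93 80 A0.
Offset 7: leading byte 0xE9 = 11101001 → 3-byte char #3 = E9 B8 99.
Offset 10: leading byte 0xEC = 11101100 → 3-byte char #4 = EC 9D 9C.
Offset 13: leading byte 0xF0 = 11110000 → 4-byte char #5 = F0 9F 8D A8.
Offset 17: leading byte 0xE5 = 11100101 → 3-byte char #6 = E5 A6 8B.
Offset 20: leading byte 0xE7 = 11100111 → 3-byte char #7 = E7 91 99.
Offset 23: leading byte 0xE5 = 11100101 → 3-byte char #8 = E5 A2 A1.
Offset 26: leading byte 0xF2 = 11110010 → 4-byte char #9 = F2 BF 93 8B.
Offset 30: leading byte 0xE2 = 11100010 → 3-byte char #10 = E2 B3 91.
Leading byte 0xE2 = 11100010 matches 1110xxxx → 3-byte sequence.
Byte 1: 0xE2 = 11100010, payload 0010 (4 bits).
Byte 2: 0xB3 = 10110011 (10xxxxxx ✓), payload 110011.
Byte 3: 0x91 = 10010001 (10xxxxxx ✓), payload 010001.
Concatenate: 0010110011010001 = 0x2CD1 (16 bits → U+2CD1).

U+2CD1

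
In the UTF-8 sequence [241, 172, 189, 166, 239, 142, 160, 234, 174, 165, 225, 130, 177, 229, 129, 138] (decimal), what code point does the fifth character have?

U+504A

Offset 0: leading byte 0xF1 = 11110001 → 4-byte char #1 = F1 AC BD A6.
Offset 4: leading byte 0xEF = 11101111 → 3-byte char #2 = EF 8E A0.
Offset 7: leading byte 0xEA = 11101010 → 3-byte char #3 = EA AE A5.
Offset 10: leading byte 0xE1 = 11100001 → 3-byte char #4 = E1 82 B1.
Offset 13: leading byte 0xE5 = 11100101 → 3-byte char #5 = E5 81 8A.
Leading byte 0xE5 = 11100101 matches 1110xxxx → 3-byte sequence.
Byte 1: 0xE5 = 11100101, payload 0101 (4 bits).
Byte 2: 0x81 = 10000001 (10xxxxxx ✓), payload 000001.
Byte 3: 0x8A = 10001010 (10xxxxxx ✓), payload 001010.
Concatenate: 0101000001001010 = 0x504A (16 bits → U+504A).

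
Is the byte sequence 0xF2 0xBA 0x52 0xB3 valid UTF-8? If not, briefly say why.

invalid (non-continuation byte where continuation expected)

Leading byte 0xF2 = 11110010 → 4-byte form.
Byte 3 is 0x52 = 01010010, which is not 10xxxxxx — expected a continuation byte.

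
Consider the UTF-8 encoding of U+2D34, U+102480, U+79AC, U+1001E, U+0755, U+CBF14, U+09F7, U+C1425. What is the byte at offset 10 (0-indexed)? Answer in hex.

U+2D34 → 3-byte form E2 B4 B4 at offsets 0–2.
U+102480 → 4-byte form F4 82 92 80 at offsets 3–6.
U+79AC → 3-byte form E7 A6 AC at offsets 7–9.
U+1001E → 4-byte form F0 90 80 9E at offsets 10–13.
Offset 10 falls in char 4's range; it's byte 1 of F0 90 80 9E = 0xF0.

0xF0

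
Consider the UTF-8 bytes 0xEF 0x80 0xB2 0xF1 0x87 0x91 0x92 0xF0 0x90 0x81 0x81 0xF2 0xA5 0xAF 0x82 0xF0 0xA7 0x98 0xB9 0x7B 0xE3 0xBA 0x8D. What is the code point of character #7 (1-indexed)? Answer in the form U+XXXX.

Offset 0: leading byte 0xEF = 11101111 → 3-byte char #1 = EF 80 B2.
Offset 3: leading byte 0xF1 = 11110001 → 4-byte char #2 = F1 87 91 92.
Offset 7: leading byte 0xF0 = 11110000 → 4-byte char #3 = F0 90 81 81.
Offset 11: leading byte 0xF2 = 11110010 → 4-byte char #4 = F2 A5 AF 82.
Offset 15: leading byte 0xF0 = 11110000 → 4-byte char #5 = F0 A7 98 B9.
Offset 19: leading byte 0x7B = 01111011 → 1-byte char #6 = 7B.
Offset 20: leading byte 0xE3 = 11100011 → 3-byte char #7 = E3 BA 8D.
Leading byte 0xE3 = 11100011 matches 1110xxxx → 3-byte sequence.
Byte 1: 0xE3 = 11100011, payload 0011 (4 bits).
Byte 2: 0xBA = 10111010 (10xxxxxx ✓), payload 111010.
Byte 3: 0x8D = 10001101 (10xxxxxx ✓), payload 001101.
Concatenate: 0011111010001101 = 0x3E8D (16 bits → U+3E8D).

U+3E8D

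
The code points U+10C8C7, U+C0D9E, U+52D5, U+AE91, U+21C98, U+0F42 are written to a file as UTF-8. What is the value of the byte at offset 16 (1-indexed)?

1-indexed offset 16 is 0-indexed offset 15.
U+10C8C7 → 4-byte form F4 8C A3 87 at offsets 0–3.
U+C0D9E → 4-byte form F3 80 B6 9E at offsets 4–7.
U+52D5 → 3-byte form E5 8B 95 at offsets 8–10.
U+AE91 → 3-byte form EA BA 91 at offsets 11–13.
U+21C98 → 4-byte form F0 A1 B2 98 at offsets 14–17.
Offset 15 falls in char 5's range; it's byte 2 of F0 A1 B2 98 = 0xA1.

0xA1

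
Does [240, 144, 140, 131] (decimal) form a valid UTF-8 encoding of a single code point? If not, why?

valid

Leading byte 0xF0 = 11110000 → 4-byte form.
Continuation bytes 0x90=10010000, 0x8C=10001100, 0x83=10000011 all match 10xxxxxx.
Decoded value 0x10303 is ≥ 0x10000 (shortest form) and not a surrogate.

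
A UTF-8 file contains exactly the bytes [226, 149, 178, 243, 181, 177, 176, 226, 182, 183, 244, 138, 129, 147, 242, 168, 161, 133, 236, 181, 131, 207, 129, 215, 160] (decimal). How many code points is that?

Byte at offset 0: 0xE2 = 11100010 → 3-byte char (#1). Advance 3.
Byte at offset 3: 0xF3 = 11110011 → 4-byte char (#2). Advance 4.
Byte at offset 7: 0xE2 = 11100010 → 3-byte char (#3). Advance 3.
Byte at offset 10: 0xF4 = 11110100 → 4-byte char (#4). Advance 4.
Byte at offset 14: 0xF2 = 11110010 → 4-byte char (#5). Advance 4.
Byte at offset 18: 0xEC = 11101100 → 3-byte char (#6). Advance 3.
Byte at offset 21: 0xCF = 11001111 → 2-byte char (#7). Advance 2.
Byte at offset 23: 0xD7 = 11010111 → 2-byte char (#8). Advance 2.
Reached end at offset 25 after 8 code points.

8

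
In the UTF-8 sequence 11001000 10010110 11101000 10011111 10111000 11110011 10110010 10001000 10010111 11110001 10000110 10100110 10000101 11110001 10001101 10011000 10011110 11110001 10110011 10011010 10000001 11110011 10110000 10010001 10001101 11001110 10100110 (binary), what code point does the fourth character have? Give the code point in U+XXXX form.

Offset 0: leading byte 0xC8 = 11001000 → 2-byte char #1 = C8 96.
Offset 2: leading byte 0xE8 = 11101000 → 3-byte char #2 = E8 9F B8.
Offset 5: leading byte 0xF3 = 11110011 → 4-byte char #3 = F3 B2 88 97.
Offset 9: leading byte 0xF1 = 11110001 → 4-byte char #4 = F1 86 A6 85.
Leading byte 0xF1 = 11110001 matches 11110xxx → 4-byte sequence.
Byte 1: 0xF1 = 11110001, payload 001 (3 bits).
Byte 2: 0x86 = 10000110 (10xxxxxx ✓), payload 000110.
Byte 3: 0xA6 = 10100110 (10xxxxxx ✓), payload 100110.
Byte 4: 0x85 = 10000101 (10xxxxxx ✓), payload 000101.
Concatenate: 001000110100110000101 = 0x46985 (21 bits → U+46985).

U+46985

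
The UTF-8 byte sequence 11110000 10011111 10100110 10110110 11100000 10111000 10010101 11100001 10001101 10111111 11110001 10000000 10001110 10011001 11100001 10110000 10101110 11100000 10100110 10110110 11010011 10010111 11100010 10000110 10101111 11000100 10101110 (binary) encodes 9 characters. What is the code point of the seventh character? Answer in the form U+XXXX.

U+04D7

Offset 0: leading byte 0xF0 = 11110000 → 4-byte char #1 = F0 9F A6 B6.
Offset 4: leading byte 0xE0 = 11100000 → 3-byte char #2 = E0 B8 95.
Offset 7: leading byte 0xE1 = 11100001 → 3-byte char #3 = E1 8D BF.
Offset 10: leading byte 0xF1 = 11110001 → 4-byte char #4 = F1 80 8E 99.
Offset 14: leading byte 0xE1 = 11100001 → 3-byte char #5 = E1 B0 AE.
Offset 17: leading byte 0xE0 = 11100000 → 3-byte char #6 = E0 A6 B6.
Offset 20: leading byte 0xD3 = 11010011 → 2-byte char #7 = D3 97.
Leading byte 0xD3 = 11010011 matches 110xxxxx → 2-byte sequence.
Byte 1: 0xD3 = 11010011, payload 10011 (5 bits).
Byte 2: 0x97 = 10010111 (10xxxxxx ✓), payload 010111.
Concatenate: 10011010111 = 0x4D7 (11 bits → U+04D7).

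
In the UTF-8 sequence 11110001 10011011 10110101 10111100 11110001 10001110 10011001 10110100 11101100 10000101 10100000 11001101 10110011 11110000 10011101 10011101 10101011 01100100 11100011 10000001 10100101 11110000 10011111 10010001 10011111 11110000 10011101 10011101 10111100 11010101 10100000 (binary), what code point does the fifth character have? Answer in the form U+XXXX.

U+1D76B

Offset 0: leading byte 0xF1 = 11110001 → 4-byte char #1 = F1 9B B5 BC.
Offset 4: leading byte 0xF1 = 11110001 → 4-byte char #2 = F1 8E 99 B4.
Offset 8: leading byte 0xEC = 11101100 → 3-byte char #3 = EC 85 A0.
Offset 11: leading byte 0xCD = 11001101 → 2-byte char #4 = CD B3.
Offset 13: leading byte 0xF0 = 11110000 → 4-byte char #5 = F0 9D 9D AB.
Leading byte 0xF0 = 11110000 matches 11110xxx → 4-byte sequence.
Byte 1: 0xF0 = 11110000, payload 000 (3 bits).
Byte 2: 0x9D = 10011101 (10xxxxxx ✓), payload 011101.
Byte 3: 0x9D = 10011101 (10xxxxxx ✓), payload 011101.
Byte 4: 0xAB = 10101011 (10xxxxxx ✓), payload 101011.
Concatenate: 000011101011101101011 = 0x1D76B (21 bits → U+1D76B).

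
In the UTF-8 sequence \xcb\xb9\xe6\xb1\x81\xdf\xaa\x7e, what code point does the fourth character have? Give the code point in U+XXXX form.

U+007E

Offset 0: leading byte 0xCB = 11001011 → 2-byte char #1 = CB B9.
Offset 2: leading byte 0xE6 = 11100110 → 3-byte char #2 = E6 B1 81.
Offset 5: leading byte 0xDF = 11011111 → 2-byte char #3 = DF AA.
Offset 7: leading byte 0x7E = 01111110 → 1-byte char #4 = 7E.
Leading byte 0x7E = 01111110 matches 0xxxxxxx → 1-byte sequence.
Byte 1: 0x7E = 01111110, payload 1111110 (7 bits).
Concatenate: 1111110 = 0x7E (7 bits → U+007E).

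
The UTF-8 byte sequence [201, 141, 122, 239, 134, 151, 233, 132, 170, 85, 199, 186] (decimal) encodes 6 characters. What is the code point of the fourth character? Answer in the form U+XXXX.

Offset 0: leading byte 0xC9 = 11001001 → 2-byte char #1 = C9 8D.
Offset 2: leading byte 0x7A = 01111010 → 1-byte char #2 = 7A.
Offset 3: leading byte 0xEF = 11101111 → 3-byte char #3 = EF 86 97.
Offset 6: leading byte 0xE9 = 11101001 → 3-byte char #4 = E9 84 AA.
Leading byte 0xE9 = 11101001 matches 1110xxxx → 3-byte sequence.
Byte 1: 0xE9 = 11101001, payload 1001 (4 bits).
Byte 2: 0x84 = 10000100 (10xxxxxx ✓), payload 000100.
Byte 3: 0xAA = 10101010 (10xxxxxx ✓), payload 101010.
Concatenate: 1001000100101010 = 0x912A (16 bits → U+912A).

U+912A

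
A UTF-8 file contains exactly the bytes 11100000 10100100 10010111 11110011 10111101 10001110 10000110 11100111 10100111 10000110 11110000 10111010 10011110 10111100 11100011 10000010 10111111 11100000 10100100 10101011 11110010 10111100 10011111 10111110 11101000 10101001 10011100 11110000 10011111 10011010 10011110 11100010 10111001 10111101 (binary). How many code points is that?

Byte at offset 0: 0xE0 = 11100000 → 3-byte char (#1). Advance 3.
Byte at offset 3: 0xF3 = 11110011 → 4-byte char (#2). Advance 4.
Byte at offset 7: 0xE7 = 11100111 → 3-byte char (#3). Advance 3.
Byte at offset 10: 0xF0 = 11110000 → 4-byte char (#4). Advance 4.
Byte at offset 14: 0xE3 = 11100011 → 3-byte char (#5). Advance 3.
Byte at offset 17: 0xE0 = 11100000 → 3-byte char (#6). Advance 3.
Byte at offset 20: 0xF2 = 11110010 → 4-byte char (#7). Advance 4.
Byte at offset 24: 0xE8 = 11101000 → 3-byte char (#8). Advance 3.
Byte at offset 27: 0xF0 = 11110000 → 4-byte char (#9). Advance 4.
Byte at offset 31: 0xE2 = 11100010 → 3-byte char (#10). Advance 3.
Reached end at offset 34 after 10 code points.

10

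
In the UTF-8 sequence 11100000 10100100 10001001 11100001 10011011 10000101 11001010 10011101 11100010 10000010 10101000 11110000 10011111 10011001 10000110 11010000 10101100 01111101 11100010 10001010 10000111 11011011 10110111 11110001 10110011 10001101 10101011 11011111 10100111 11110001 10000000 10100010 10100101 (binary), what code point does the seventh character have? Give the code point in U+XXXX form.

U+007D

Offset 0: leading byte 0xE0 = 11100000 → 3-byte char #1 = E0 A4 89.
Offset 3: leading byte 0xE1 = 11100001 → 3-byte char #2 = E1 9B 85.
Offset 6: leading byte 0xCA = 11001010 → 2-byte char #3 = CA 9D.
Offset 8: leading byte 0xE2 = 11100010 → 3-byte char #4 = E2 82 A8.
Offset 11: leading byte 0xF0 = 11110000 → 4-byte char #5 = F0 9F 99 86.
Offset 15: leading byte 0xD0 = 11010000 → 2-byte char #6 = D0 AC.
Offset 17: leading byte 0x7D = 01111101 → 1-byte char #7 = 7D.
Leading byte 0x7D = 01111101 matches 0xxxxxxx → 1-byte sequence.
Byte 1: 0x7D = 01111101, payload 1111101 (7 bits).
Concatenate: 1111101 = 0x7D (7 bits → U+007D).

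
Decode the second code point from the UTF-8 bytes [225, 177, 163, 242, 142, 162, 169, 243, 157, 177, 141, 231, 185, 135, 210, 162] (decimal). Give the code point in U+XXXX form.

Offset 0: leading byte 0xE1 = 11100001 → 3-byte char #1 = E1 B1 A3.
Offset 3: leading byte 0xF2 = 11110010 → 4-byte char #2 = F2 8E A2 A9.
Leading byte 0xF2 = 11110010 matches 11110xxx → 4-byte sequence.
Byte 1: 0xF2 = 11110010, payload 010 (3 bits).
Byte 2: 0x8E = 10001110 (10xxxxxx ✓), payload 001110.
Byte 3: 0xA2 = 10100010 (10xxxxxx ✓), payload 100010.
Byte 4: 0xA9 = 10101001 (10xxxxxx ✓), payload 101001.
Concatenate: 010001110100010101001 = 0x8E8A9 (21 bits → U+8E8A9).

U+8E8A9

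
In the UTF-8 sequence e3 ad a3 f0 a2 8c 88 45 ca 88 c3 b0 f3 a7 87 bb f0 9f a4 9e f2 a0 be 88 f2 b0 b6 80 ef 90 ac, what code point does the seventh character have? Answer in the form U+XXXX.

U+1F91E

Offset 0: leading byte 0xE3 = 11100011 → 3-byte char #1 = E3 AD A3.
Offset 3: leading byte 0xF0 = 11110000 → 4-byte char #2 = F0 A2 8C 88.
Offset 7: leading byte 0x45 = 01000101 → 1-byte char #3 = 45.
Offset 8: leading byte 0xCA = 11001010 → 2-byte char #4 = CA 88.
Offset 10: leading byte 0xC3 = 11000011 → 2-byte char #5 = C3 B0.
Offset 12: leading byte 0xF3 = 11110011 → 4-byte char #6 = F3 A7 87 BB.
Offset 16: leading byte 0xF0 = 11110000 → 4-byte char #7 = F0 9F A4 9E.
Leading byte 0xF0 = 11110000 matches 11110xxx → 4-byte sequence.
Byte 1: 0xF0 = 11110000, payload 000 (3 bits).
Byte 2: 0x9F = 10011111 (10xxxxxx ✓), payload 011111.
Byte 3: 0xA4 = 10100100 (10xxxxxx ✓), payload 100100.
Byte 4: 0x9E = 10011110 (10xxxxxx ✓), payload 011110.
Concatenate: 000011111100100011110 = 0x1F91E (21 bits → U+1F91E).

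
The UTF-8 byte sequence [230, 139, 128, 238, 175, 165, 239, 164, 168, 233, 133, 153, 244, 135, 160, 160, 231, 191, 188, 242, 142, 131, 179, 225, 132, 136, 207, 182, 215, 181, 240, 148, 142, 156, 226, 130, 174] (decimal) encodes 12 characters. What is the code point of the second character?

U+EBE5

Offset 0: leading byte 0xE6 = 11100110 → 3-byte char #1 = E6 8B 80.
Offset 3: leading byte 0xEE = 11101110 → 3-byte char #2 = EE AF A5.
Leading byte 0xEE = 11101110 matches 1110xxxx → 3-byte sequence.
Byte 1: 0xEE = 11101110, payload 1110 (4 bits).
Byte 2: 0xAF = 10101111 (10xxxxxx ✓), payload 101111.
Byte 3: 0xA5 = 10100101 (10xxxxxx ✓), payload 100101.
Concatenate: 1110101111100101 = 0xEBE5 (16 bits → U+EBE5).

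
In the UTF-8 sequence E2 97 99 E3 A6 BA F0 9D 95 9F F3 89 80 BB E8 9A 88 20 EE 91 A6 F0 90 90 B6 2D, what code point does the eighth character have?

Offset 0: leading byte 0xE2 = 11100010 → 3-byte char #1 = E2 97 99.
Offset 3: leading byte 0xE3 = 11100011 → 3-byte char #2 = E3 A6 BA.
Offset 6: leading byte 0xF0 = 11110000 → 4-byte char #3 = F0 9D 95 9F.
Offset 10: leading byte 0xF3 = 11110011 → 4-byte char #4 = F3 89 80 BB.
Offset 14: leading byte 0xE8 = 11101000 → 3-byte char #5 = E8 9A 88.
Offset 17: leading byte 0x20 = 00100000 → 1-byte char #6 = 20.
Offset 18: leading byte 0xEE = 11101110 → 3-byte char #7 = EE 91 A6.
Offset 21: leading byte 0xF0 = 11110000 → 4-byte char #8 = F0 90 90 B6.
Leading byte 0xF0 = 11110000 matches 11110xxx → 4-byte sequence.
Byte 1: 0xF0 = 11110000, payload 000 (3 bits).
Byte 2: 0x90 = 10010000 (10xxxxxx ✓), payload 010000.
Byte 3: 0x90 = 10010000 (10xxxxxx ✓), payload 010000.
Byte 4: 0xB6 = 10110110 (10xxxxxx ✓), payload 110110.
Concatenate: 000010000010000110110 = 0x10436 (21 bits → U+10436).

U+10436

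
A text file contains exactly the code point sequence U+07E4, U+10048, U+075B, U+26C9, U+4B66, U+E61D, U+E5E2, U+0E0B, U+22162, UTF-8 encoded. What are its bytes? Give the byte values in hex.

U+07E4: 2-byte form → DF A4.
U+10048: 4-byte form → F0 90 81 88.
U+075B: 2-byte form → DD 9B.
U+26C9: 3-byte form → E2 9B 89.
U+4B66: 3-byte form → E4 AD A6.
U+E61D: 3-byte form → EE 98 9D.
U+E5E2: 3-byte form → EE 97 A2.
U+0E0B: 3-byte form → E0 B8 8B.
U+22162: 4-byte form → F0 A2 85 A2.
Concatenated (27 bytes): DF A4 F0 90 81 88 DD 9B E2 9B 89 E4 AD A6 EE 98 9D EE 97 A2 E0 B8 8B F0 A2 85 A2.

DF A4 F0 90 81 88 DD 9B E2 9B 89 E4 AD A6 EE 98 9D EE 97 A2 E0 B8 8B F0 A2 85 A2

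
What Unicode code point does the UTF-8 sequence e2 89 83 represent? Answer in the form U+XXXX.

Leading byte 0xE2 = 11100010 matches 1110xxxx → 3-byte sequence.
Byte 1: 0xE2 = 11100010, payload 0010 (4 bits).
Byte 2: 0x89 = 10001001 (10xxxxxx ✓), payload 001001.
Byte 3: 0x83 = 10000011 (10xxxxxx ✓), payload 000011.
Concatenate: 0010001001000011 = 0x2243 (16 bits → U+2243).

U+2243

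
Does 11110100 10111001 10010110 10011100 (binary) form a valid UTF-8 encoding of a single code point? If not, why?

Leading byte 0xF4 = 11110100 → 4-byte form.
Payload = 0x13959C, which exceeds U+10FFFF, the maximum Unicode code point. (Leading bytes F5–FF, or F4 followed by ≥ 0x90, are invalid.)

invalid (encodes a value above U+10FFFF)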